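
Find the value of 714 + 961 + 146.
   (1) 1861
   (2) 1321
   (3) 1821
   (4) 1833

First: 714 + 961 = 1675
Then: 1675 + 146 = 1821
3) 1821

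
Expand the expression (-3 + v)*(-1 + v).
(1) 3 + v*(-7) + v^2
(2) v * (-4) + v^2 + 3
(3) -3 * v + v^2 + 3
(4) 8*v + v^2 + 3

Expanding (-3 + v)*(-1 + v):
= v * (-4) + v^2 + 3
2) v * (-4) + v^2 + 3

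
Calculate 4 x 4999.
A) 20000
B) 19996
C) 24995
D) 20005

4 * 4999 = 19996
B) 19996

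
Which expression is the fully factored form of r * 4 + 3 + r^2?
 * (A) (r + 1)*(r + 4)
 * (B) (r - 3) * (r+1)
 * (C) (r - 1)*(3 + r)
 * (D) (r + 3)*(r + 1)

We need to factor r * 4 + 3 + r^2.
The factored form is (r + 3)*(r + 1).
D) (r + 3)*(r + 1)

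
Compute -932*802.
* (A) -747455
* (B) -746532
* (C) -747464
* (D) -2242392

-932 * 802 = -747464
C) -747464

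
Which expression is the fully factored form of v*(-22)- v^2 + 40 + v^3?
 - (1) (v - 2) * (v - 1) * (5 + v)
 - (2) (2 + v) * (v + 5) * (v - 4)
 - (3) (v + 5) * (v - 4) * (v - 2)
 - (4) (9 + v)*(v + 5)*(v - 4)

We need to factor v*(-22)- v^2 + 40 + v^3.
The factored form is (v + 5) * (v - 4) * (v - 2).
3) (v + 5) * (v - 4) * (v - 2)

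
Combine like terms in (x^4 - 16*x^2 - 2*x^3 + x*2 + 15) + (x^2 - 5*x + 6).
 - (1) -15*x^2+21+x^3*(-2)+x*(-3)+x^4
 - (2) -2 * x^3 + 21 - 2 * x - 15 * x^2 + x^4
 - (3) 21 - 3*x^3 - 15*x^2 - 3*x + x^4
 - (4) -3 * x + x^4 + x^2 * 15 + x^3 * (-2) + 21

Adding the polynomials and combining like terms:
(x^4 - 16*x^2 - 2*x^3 + x*2 + 15) + (x^2 - 5*x + 6)
= -15*x^2+21+x^3*(-2)+x*(-3)+x^4
1) -15*x^2+21+x^3*(-2)+x*(-3)+x^4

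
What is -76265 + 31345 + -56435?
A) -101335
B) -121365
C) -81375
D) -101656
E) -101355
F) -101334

First: -76265 + 31345 = -44920
Then: -44920 + -56435 = -101355
E) -101355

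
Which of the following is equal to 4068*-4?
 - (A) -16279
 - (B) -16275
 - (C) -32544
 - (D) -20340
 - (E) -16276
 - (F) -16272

4068 * -4 = -16272
F) -16272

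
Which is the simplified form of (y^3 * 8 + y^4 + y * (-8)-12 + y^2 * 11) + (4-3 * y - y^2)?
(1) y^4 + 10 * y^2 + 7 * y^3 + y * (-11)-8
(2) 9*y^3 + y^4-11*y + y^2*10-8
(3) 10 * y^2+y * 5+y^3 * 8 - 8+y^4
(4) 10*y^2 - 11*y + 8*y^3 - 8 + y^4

Adding the polynomials and combining like terms:
(y^3*8 + y^4 + y*(-8) - 12 + y^2*11) + (4 - 3*y - y^2)
= 10*y^2 - 11*y + 8*y^3 - 8 + y^4
4) 10*y^2 - 11*y + 8*y^3 - 8 + y^4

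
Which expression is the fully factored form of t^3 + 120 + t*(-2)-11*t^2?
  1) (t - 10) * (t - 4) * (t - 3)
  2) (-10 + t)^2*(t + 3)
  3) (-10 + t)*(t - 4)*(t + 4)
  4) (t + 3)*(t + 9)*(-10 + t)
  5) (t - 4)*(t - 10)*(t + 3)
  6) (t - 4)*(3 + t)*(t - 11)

We need to factor t^3 + 120 + t*(-2)-11*t^2.
The factored form is (t - 4)*(t - 10)*(t + 3).
5) (t - 4)*(t - 10)*(t + 3)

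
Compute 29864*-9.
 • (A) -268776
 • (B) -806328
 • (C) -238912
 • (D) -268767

29864 * -9 = -268776
A) -268776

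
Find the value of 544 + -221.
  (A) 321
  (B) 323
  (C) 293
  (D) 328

544 + -221 = 323
B) 323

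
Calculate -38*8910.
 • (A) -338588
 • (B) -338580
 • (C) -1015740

-38 * 8910 = -338580
B) -338580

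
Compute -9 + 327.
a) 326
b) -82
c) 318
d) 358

-9 + 327 = 318
c) 318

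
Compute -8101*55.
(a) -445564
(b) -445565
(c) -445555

-8101 * 55 = -445555
c) -445555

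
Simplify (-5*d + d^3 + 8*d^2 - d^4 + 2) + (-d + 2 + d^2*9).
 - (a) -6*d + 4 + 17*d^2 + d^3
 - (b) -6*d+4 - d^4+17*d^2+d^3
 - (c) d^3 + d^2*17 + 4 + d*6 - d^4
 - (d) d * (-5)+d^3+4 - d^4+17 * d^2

Adding the polynomials and combining like terms:
(-5*d + d^3 + 8*d^2 - d^4 + 2) + (-d + 2 + d^2*9)
= -6*d+4 - d^4+17*d^2+d^3
b) -6*d+4 - d^4+17*d^2+d^3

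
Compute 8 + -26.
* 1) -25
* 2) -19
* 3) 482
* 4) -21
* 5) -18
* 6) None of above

8 + -26 = -18
5) -18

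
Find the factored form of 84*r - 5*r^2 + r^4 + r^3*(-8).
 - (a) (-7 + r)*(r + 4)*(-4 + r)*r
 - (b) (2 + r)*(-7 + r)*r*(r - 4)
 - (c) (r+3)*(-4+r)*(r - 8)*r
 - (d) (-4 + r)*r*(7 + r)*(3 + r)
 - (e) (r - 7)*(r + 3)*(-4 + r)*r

We need to factor 84*r - 5*r^2 + r^4 + r^3*(-8).
The factored form is (r - 7)*(r + 3)*(-4 + r)*r.
e) (r - 7)*(r + 3)*(-4 + r)*r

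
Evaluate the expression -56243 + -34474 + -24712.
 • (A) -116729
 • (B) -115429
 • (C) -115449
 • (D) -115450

First: -56243 + -34474 = -90717
Then: -90717 + -24712 = -115429
B) -115429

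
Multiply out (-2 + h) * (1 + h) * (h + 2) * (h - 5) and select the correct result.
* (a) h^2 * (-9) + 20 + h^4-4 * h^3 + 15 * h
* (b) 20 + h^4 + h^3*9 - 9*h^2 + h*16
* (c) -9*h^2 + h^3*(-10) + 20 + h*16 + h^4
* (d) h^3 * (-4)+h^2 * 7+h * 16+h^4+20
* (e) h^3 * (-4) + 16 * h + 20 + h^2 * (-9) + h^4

Expanding (-2 + h) * (1 + h) * (h + 2) * (h - 5):
= h^3 * (-4) + 16 * h + 20 + h^2 * (-9) + h^4
e) h^3 * (-4) + 16 * h + 20 + h^2 * (-9) + h^4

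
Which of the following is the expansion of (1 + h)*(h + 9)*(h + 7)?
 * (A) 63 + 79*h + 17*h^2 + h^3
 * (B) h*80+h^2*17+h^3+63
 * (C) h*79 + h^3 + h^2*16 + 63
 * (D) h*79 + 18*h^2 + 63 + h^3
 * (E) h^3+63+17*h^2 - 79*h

Expanding (1 + h)*(h + 9)*(h + 7):
= 63 + 79*h + 17*h^2 + h^3
A) 63 + 79*h + 17*h^2 + h^3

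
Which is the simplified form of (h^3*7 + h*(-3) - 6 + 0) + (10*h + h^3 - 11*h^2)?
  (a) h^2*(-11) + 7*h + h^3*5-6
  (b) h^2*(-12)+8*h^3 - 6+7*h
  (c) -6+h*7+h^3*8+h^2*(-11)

Adding the polynomials and combining like terms:
(h^3*7 + h*(-3) - 6 + 0) + (10*h + h^3 - 11*h^2)
= -6+h*7+h^3*8+h^2*(-11)
c) -6+h*7+h^3*8+h^2*(-11)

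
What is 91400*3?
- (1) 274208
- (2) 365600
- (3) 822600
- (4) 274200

91400 * 3 = 274200
4) 274200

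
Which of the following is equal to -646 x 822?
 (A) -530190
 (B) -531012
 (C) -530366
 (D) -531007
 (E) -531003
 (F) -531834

-646 * 822 = -531012
B) -531012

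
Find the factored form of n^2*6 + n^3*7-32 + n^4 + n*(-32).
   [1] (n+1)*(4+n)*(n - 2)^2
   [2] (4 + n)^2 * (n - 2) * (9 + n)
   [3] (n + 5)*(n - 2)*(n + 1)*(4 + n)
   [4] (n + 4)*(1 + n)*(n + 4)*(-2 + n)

We need to factor n^2*6 + n^3*7-32 + n^4 + n*(-32).
The factored form is (n + 4)*(1 + n)*(n + 4)*(-2 + n).
4) (n + 4)*(1 + n)*(n + 4)*(-2 + n)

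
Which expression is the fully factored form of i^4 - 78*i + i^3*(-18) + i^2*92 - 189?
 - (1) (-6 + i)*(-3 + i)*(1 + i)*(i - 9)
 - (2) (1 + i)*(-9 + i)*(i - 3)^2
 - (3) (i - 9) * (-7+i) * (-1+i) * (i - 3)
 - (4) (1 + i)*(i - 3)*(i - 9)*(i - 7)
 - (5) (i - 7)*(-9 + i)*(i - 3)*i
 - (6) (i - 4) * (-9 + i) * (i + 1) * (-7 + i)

We need to factor i^4 - 78*i + i^3*(-18) + i^2*92 - 189.
The factored form is (1 + i)*(i - 3)*(i - 9)*(i - 7).
4) (1 + i)*(i - 3)*(i - 9)*(i - 7)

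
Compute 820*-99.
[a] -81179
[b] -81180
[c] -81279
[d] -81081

820 * -99 = -81180
b) -81180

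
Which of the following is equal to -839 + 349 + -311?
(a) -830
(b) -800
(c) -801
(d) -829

First: -839 + 349 = -490
Then: -490 + -311 = -801
c) -801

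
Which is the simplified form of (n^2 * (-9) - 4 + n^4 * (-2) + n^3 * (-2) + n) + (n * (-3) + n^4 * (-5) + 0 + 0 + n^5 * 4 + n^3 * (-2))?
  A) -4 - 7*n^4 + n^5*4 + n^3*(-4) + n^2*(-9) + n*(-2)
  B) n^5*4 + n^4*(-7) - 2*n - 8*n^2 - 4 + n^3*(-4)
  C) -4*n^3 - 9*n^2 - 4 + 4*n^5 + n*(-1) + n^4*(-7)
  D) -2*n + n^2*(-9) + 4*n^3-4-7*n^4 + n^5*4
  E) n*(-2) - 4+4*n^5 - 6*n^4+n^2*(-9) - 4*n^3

Adding the polynomials and combining like terms:
(n^2*(-9) - 4 + n^4*(-2) + n^3*(-2) + n) + (n*(-3) + n^4*(-5) + 0 + 0 + n^5*4 + n^3*(-2))
= -4 - 7*n^4 + n^5*4 + n^3*(-4) + n^2*(-9) + n*(-2)
A) -4 - 7*n^4 + n^5*4 + n^3*(-4) + n^2*(-9) + n*(-2)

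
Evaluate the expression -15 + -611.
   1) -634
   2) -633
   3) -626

-15 + -611 = -626
3) -626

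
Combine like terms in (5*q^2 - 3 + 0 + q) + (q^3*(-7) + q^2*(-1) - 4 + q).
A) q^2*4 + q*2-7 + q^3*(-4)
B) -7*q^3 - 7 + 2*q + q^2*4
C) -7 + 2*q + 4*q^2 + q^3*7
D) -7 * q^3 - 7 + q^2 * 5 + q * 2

Adding the polynomials and combining like terms:
(5*q^2 - 3 + 0 + q) + (q^3*(-7) + q^2*(-1) - 4 + q)
= -7*q^3 - 7 + 2*q + q^2*4
B) -7*q^3 - 7 + 2*q + q^2*4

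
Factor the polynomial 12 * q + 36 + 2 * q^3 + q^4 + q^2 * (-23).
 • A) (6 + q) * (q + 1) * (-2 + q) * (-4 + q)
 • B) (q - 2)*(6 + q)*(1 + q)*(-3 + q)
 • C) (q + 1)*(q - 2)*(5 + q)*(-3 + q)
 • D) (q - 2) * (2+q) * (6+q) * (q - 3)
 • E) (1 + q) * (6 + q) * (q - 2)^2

We need to factor 12 * q + 36 + 2 * q^3 + q^4 + q^2 * (-23).
The factored form is (q - 2)*(6 + q)*(1 + q)*(-3 + q).
B) (q - 2)*(6 + q)*(1 + q)*(-3 + q)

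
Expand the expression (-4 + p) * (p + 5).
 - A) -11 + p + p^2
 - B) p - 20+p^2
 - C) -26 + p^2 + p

Expanding (-4 + p) * (p + 5):
= p - 20+p^2
B) p - 20+p^2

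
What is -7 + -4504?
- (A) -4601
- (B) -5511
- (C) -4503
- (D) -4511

-7 + -4504 = -4511
D) -4511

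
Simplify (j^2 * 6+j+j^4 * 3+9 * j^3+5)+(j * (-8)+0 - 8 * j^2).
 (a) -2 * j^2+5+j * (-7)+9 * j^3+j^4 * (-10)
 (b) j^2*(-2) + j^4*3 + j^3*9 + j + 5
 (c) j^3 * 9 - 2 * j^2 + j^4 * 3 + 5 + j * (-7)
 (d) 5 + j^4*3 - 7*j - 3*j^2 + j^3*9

Adding the polynomials and combining like terms:
(j^2*6 + j + j^4*3 + 9*j^3 + 5) + (j*(-8) + 0 - 8*j^2)
= j^3 * 9 - 2 * j^2 + j^4 * 3 + 5 + j * (-7)
c) j^3 * 9 - 2 * j^2 + j^4 * 3 + 5 + j * (-7)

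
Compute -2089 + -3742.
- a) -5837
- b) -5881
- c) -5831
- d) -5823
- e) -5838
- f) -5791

-2089 + -3742 = -5831
c) -5831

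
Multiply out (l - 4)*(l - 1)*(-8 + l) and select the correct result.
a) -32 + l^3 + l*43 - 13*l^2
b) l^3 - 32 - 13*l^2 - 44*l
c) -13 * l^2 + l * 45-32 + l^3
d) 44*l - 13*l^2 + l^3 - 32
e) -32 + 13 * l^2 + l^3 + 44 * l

Expanding (l - 4)*(l - 1)*(-8 + l):
= 44*l - 13*l^2 + l^3 - 32
d) 44*l - 13*l^2 + l^3 - 32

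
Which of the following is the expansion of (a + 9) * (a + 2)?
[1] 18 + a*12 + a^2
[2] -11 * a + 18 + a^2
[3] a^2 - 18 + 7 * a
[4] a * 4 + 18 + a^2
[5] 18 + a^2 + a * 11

Expanding (a + 9) * (a + 2):
= 18 + a^2 + a * 11
5) 18 + a^2 + a * 11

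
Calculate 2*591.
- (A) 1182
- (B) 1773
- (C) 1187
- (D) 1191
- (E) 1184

2 * 591 = 1182
A) 1182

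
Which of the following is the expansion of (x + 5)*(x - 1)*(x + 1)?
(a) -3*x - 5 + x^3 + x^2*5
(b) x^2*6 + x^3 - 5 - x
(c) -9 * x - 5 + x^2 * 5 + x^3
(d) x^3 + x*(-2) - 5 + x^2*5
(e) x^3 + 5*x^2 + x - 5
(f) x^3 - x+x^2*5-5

Expanding (x + 5)*(x - 1)*(x + 1):
= x^3 - x+x^2*5-5
f) x^3 - x+x^2*5-5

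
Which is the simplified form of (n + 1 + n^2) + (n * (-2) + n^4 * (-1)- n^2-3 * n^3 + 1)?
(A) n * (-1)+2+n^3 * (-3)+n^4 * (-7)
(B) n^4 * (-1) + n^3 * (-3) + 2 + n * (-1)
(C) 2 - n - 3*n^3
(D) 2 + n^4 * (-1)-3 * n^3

Adding the polynomials and combining like terms:
(n + 1 + n^2) + (n*(-2) + n^4*(-1) - n^2 - 3*n^3 + 1)
= n^4 * (-1) + n^3 * (-3) + 2 + n * (-1)
B) n^4 * (-1) + n^3 * (-3) + 2 + n * (-1)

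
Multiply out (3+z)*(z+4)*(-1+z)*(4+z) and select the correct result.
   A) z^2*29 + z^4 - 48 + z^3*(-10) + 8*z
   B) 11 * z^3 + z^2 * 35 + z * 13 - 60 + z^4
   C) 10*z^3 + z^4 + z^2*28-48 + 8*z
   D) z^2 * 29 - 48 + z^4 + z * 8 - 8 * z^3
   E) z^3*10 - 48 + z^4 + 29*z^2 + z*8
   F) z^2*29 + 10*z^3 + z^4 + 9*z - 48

Expanding (3+z)*(z+4)*(-1+z)*(4+z):
= z^3*10 - 48 + z^4 + 29*z^2 + z*8
E) z^3*10 - 48 + z^4 + 29*z^2 + z*8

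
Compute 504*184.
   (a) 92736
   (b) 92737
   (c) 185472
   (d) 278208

504 * 184 = 92736
a) 92736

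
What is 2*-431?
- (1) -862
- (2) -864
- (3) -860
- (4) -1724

2 * -431 = -862
1) -862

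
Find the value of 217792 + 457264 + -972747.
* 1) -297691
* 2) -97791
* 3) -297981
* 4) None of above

First: 217792 + 457264 = 675056
Then: 675056 + -972747 = -297691
1) -297691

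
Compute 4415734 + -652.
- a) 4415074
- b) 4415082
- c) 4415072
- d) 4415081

4415734 + -652 = 4415082
b) 4415082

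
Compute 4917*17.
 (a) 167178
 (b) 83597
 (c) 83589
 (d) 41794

4917 * 17 = 83589
c) 83589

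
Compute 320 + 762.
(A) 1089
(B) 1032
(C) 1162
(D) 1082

320 + 762 = 1082
D) 1082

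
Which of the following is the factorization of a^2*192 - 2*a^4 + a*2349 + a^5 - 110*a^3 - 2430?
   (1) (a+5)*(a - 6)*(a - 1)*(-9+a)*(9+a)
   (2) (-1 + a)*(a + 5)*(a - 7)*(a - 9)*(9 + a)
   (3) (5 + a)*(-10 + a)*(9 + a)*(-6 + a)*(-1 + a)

We need to factor a^2*192 - 2*a^4 + a*2349 + a^5 - 110*a^3 - 2430.
The factored form is (a+5)*(a - 6)*(a - 1)*(-9+a)*(9+a).
1) (a+5)*(a - 6)*(a - 1)*(-9+a)*(9+a)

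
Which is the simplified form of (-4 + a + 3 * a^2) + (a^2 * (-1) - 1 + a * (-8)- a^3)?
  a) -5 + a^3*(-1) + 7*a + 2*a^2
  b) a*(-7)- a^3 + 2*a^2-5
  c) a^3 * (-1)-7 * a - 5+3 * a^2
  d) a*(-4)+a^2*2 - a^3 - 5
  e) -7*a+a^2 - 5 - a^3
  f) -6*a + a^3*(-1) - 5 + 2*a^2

Adding the polynomials and combining like terms:
(-4 + a + 3*a^2) + (a^2*(-1) - 1 + a*(-8) - a^3)
= a*(-7)- a^3 + 2*a^2-5
b) a*(-7)- a^3 + 2*a^2-5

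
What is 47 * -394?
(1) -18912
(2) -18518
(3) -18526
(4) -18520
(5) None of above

47 * -394 = -18518
2) -18518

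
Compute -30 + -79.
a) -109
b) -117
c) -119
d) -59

-30 + -79 = -109
a) -109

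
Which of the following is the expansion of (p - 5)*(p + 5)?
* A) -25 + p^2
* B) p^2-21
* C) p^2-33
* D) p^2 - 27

Expanding (p - 5)*(p + 5):
= -25 + p^2
A) -25 + p^2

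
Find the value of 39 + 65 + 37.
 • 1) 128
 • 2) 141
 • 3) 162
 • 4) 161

First: 39 + 65 = 104
Then: 104 + 37 = 141
2) 141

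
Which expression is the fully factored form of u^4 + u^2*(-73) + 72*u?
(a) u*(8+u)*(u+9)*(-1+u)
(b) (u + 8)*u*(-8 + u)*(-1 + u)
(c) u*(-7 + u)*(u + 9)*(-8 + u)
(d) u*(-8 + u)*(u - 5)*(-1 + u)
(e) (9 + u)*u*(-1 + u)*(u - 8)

We need to factor u^4 + u^2*(-73) + 72*u.
The factored form is (9 + u)*u*(-1 + u)*(u - 8).
e) (9 + u)*u*(-1 + u)*(u - 8)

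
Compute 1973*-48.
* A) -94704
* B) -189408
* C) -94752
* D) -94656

1973 * -48 = -94704
A) -94704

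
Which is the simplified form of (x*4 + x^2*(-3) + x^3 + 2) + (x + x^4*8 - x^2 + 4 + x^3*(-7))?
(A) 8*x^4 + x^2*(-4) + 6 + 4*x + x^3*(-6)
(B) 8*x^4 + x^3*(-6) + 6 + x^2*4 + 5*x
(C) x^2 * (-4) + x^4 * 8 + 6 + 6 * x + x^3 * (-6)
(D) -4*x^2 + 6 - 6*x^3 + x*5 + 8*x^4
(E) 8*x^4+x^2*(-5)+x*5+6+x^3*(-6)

Adding the polynomials and combining like terms:
(x*4 + x^2*(-3) + x^3 + 2) + (x + x^4*8 - x^2 + 4 + x^3*(-7))
= -4*x^2 + 6 - 6*x^3 + x*5 + 8*x^4
D) -4*x^2 + 6 - 6*x^3 + x*5 + 8*x^4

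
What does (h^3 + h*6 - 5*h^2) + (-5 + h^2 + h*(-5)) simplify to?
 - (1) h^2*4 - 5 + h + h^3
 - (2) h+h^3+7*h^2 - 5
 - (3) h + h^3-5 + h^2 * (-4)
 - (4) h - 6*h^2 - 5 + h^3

Adding the polynomials and combining like terms:
(h^3 + h*6 - 5*h^2) + (-5 + h^2 + h*(-5))
= h + h^3-5 + h^2 * (-4)
3) h + h^3-5 + h^2 * (-4)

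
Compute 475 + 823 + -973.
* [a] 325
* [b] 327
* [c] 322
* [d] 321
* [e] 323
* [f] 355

First: 475 + 823 = 1298
Then: 1298 + -973 = 325
a) 325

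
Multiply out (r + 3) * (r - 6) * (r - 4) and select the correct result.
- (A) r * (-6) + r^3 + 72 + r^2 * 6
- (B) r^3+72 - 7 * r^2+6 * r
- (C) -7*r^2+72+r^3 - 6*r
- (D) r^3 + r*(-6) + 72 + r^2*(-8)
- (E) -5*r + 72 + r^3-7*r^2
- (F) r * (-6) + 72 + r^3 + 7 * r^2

Expanding (r + 3) * (r - 6) * (r - 4):
= -7*r^2+72+r^3 - 6*r
C) -7*r^2+72+r^3 - 6*r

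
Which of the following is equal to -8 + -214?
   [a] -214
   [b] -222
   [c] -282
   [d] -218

-8 + -214 = -222
b) -222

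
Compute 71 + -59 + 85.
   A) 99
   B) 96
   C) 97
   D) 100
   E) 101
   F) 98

First: 71 + -59 = 12
Then: 12 + 85 = 97
C) 97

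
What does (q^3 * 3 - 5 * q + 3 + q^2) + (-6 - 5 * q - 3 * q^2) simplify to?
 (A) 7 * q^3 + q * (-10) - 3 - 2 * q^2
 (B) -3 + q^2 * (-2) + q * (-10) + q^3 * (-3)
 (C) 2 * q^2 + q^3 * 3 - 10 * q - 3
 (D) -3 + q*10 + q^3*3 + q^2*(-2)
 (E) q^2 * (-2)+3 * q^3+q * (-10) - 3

Adding the polynomials and combining like terms:
(q^3*3 - 5*q + 3 + q^2) + (-6 - 5*q - 3*q^2)
= q^2 * (-2)+3 * q^3+q * (-10) - 3
E) q^2 * (-2)+3 * q^3+q * (-10) - 3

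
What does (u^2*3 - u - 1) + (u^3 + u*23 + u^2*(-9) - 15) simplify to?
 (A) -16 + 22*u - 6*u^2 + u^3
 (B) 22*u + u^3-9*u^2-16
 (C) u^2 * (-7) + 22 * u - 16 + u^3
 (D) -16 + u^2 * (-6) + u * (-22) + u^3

Adding the polynomials and combining like terms:
(u^2*3 - u - 1) + (u^3 + u*23 + u^2*(-9) - 15)
= -16 + 22*u - 6*u^2 + u^3
A) -16 + 22*u - 6*u^2 + u^3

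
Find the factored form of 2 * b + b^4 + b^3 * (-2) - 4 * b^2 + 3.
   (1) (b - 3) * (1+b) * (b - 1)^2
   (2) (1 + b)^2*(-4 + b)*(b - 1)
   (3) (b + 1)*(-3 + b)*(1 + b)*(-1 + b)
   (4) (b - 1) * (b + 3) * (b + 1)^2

We need to factor 2 * b + b^4 + b^3 * (-2) - 4 * b^2 + 3.
The factored form is (b + 1)*(-3 + b)*(1 + b)*(-1 + b).
3) (b + 1)*(-3 + b)*(1 + b)*(-1 + b)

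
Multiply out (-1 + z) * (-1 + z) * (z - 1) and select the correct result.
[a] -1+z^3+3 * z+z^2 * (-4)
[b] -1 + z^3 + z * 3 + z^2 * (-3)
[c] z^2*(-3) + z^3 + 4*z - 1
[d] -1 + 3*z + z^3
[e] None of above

Expanding (-1 + z) * (-1 + z) * (z - 1):
= -1 + z^3 + z * 3 + z^2 * (-3)
b) -1 + z^3 + z * 3 + z^2 * (-3)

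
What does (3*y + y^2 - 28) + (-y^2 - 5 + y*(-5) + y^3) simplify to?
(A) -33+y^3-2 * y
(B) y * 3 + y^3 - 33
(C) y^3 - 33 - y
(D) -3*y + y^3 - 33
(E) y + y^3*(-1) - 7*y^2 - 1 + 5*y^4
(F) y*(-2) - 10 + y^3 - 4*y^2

Adding the polynomials and combining like terms:
(3*y + y^2 - 28) + (-y^2 - 5 + y*(-5) + y^3)
= -33+y^3-2 * y
A) -33+y^3-2 * y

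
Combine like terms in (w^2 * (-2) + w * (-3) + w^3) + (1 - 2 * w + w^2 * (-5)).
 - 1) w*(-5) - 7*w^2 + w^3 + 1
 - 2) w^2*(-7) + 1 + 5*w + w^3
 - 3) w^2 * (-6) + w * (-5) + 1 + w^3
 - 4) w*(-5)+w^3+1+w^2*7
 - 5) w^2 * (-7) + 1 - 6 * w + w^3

Adding the polynomials and combining like terms:
(w^2*(-2) + w*(-3) + w^3) + (1 - 2*w + w^2*(-5))
= w*(-5) - 7*w^2 + w^3 + 1
1) w*(-5) - 7*w^2 + w^3 + 1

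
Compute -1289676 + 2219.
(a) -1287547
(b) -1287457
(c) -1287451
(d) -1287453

-1289676 + 2219 = -1287457
b) -1287457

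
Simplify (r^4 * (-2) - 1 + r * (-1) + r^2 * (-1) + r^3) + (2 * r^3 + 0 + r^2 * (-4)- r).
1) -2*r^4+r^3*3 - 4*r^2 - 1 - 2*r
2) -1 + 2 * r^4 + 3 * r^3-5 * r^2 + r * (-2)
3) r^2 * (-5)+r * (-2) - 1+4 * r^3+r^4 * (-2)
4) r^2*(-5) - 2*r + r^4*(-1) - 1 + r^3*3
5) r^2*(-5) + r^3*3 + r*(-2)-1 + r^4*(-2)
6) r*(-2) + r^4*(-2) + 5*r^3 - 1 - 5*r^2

Adding the polynomials and combining like terms:
(r^4*(-2) - 1 + r*(-1) + r^2*(-1) + r^3) + (2*r^3 + 0 + r^2*(-4) - r)
= r^2*(-5) + r^3*3 + r*(-2)-1 + r^4*(-2)
5) r^2*(-5) + r^3*3 + r*(-2)-1 + r^4*(-2)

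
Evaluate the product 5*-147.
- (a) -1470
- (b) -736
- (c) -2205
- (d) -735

5 * -147 = -735
d) -735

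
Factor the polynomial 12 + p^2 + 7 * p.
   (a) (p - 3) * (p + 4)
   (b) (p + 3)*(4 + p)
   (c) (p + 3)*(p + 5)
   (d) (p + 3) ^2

We need to factor 12 + p^2 + 7 * p.
The factored form is (p + 3)*(4 + p).
b) (p + 3)*(4 + p)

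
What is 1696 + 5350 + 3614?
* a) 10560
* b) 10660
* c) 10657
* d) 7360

First: 1696 + 5350 = 7046
Then: 7046 + 3614 = 10660
b) 10660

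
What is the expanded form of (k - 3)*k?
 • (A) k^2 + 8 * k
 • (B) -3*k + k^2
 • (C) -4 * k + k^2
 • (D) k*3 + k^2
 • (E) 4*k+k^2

Expanding (k - 3)*k:
= -3*k + k^2
B) -3*k + k^2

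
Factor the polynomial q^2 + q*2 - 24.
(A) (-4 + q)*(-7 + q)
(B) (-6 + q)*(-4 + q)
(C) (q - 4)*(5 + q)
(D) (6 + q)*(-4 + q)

We need to factor q^2 + q*2 - 24.
The factored form is (6 + q)*(-4 + q).
D) (6 + q)*(-4 + q)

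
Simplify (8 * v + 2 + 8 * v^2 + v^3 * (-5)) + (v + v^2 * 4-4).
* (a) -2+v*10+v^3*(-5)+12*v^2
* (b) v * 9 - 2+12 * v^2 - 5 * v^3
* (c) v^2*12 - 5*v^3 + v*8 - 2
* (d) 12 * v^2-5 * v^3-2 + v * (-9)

Adding the polynomials and combining like terms:
(8*v + 2 + 8*v^2 + v^3*(-5)) + (v + v^2*4 - 4)
= v * 9 - 2+12 * v^2 - 5 * v^3
b) v * 9 - 2+12 * v^2 - 5 * v^3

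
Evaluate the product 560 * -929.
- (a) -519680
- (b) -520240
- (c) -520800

560 * -929 = -520240
b) -520240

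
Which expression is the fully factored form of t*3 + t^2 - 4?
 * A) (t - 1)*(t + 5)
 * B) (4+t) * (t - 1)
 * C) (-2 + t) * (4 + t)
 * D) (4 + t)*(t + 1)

We need to factor t*3 + t^2 - 4.
The factored form is (4+t) * (t - 1).
B) (4+t) * (t - 1)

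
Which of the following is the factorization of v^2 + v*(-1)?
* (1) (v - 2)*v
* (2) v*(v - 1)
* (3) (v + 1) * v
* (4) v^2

We need to factor v^2 + v*(-1).
The factored form is v*(v - 1).
2) v*(v - 1)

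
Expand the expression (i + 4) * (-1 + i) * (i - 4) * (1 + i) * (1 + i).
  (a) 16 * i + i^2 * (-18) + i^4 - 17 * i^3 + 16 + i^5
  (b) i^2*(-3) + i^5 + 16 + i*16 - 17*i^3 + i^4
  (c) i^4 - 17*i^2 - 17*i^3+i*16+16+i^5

Expanding (i + 4) * (-1 + i) * (i - 4) * (1 + i) * (1 + i):
= i^4 - 17*i^2 - 17*i^3+i*16+16+i^5
c) i^4 - 17*i^2 - 17*i^3+i*16+16+i^5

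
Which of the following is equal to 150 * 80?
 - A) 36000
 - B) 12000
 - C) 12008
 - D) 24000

150 * 80 = 12000
B) 12000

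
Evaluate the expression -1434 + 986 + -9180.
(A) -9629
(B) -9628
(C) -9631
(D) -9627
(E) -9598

First: -1434 + 986 = -448
Then: -448 + -9180 = -9628
B) -9628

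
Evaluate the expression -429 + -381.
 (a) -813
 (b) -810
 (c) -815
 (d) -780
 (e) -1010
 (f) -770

-429 + -381 = -810
b) -810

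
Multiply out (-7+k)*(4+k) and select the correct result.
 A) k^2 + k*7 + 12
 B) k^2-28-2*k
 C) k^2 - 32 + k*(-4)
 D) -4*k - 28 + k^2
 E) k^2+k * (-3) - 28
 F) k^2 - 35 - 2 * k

Expanding (-7+k)*(4+k):
= k^2+k * (-3) - 28
E) k^2+k * (-3) - 28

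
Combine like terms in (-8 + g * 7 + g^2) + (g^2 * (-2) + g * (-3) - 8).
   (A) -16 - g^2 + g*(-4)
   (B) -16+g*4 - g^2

Adding the polynomials and combining like terms:
(-8 + g*7 + g^2) + (g^2*(-2) + g*(-3) - 8)
= -16+g*4 - g^2
B) -16+g*4 - g^2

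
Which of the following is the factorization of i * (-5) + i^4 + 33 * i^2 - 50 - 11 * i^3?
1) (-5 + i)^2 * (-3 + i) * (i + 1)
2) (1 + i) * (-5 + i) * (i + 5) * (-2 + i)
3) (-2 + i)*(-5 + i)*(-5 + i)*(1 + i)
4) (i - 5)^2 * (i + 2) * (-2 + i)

We need to factor i * (-5) + i^4 + 33 * i^2 - 50 - 11 * i^3.
The factored form is (-2 + i)*(-5 + i)*(-5 + i)*(1 + i).
3) (-2 + i)*(-5 + i)*(-5 + i)*(1 + i)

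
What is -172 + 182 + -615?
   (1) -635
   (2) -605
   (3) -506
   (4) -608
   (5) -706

First: -172 + 182 = 10
Then: 10 + -615 = -605
2) -605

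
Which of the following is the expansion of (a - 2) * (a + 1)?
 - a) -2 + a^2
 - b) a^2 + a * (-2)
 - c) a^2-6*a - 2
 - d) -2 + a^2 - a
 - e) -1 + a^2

Expanding (a - 2) * (a + 1):
= -2 + a^2 - a
d) -2 + a^2 - a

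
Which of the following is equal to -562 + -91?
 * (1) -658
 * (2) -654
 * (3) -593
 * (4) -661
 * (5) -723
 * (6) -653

-562 + -91 = -653
6) -653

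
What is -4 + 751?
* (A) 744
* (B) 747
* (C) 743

-4 + 751 = 747
B) 747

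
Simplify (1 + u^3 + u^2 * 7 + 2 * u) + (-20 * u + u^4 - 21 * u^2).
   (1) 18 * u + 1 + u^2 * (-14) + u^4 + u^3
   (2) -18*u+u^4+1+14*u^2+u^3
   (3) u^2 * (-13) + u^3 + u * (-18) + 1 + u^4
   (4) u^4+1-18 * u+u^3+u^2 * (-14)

Adding the polynomials and combining like terms:
(1 + u^3 + u^2*7 + 2*u) + (-20*u + u^4 - 21*u^2)
= u^4+1-18 * u+u^3+u^2 * (-14)
4) u^4+1-18 * u+u^3+u^2 * (-14)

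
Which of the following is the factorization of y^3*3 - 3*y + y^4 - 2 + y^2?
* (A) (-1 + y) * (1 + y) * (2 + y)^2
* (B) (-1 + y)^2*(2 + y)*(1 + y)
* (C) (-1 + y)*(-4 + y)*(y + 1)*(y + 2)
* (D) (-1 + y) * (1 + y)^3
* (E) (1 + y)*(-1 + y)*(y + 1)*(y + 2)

We need to factor y^3*3 - 3*y + y^4 - 2 + y^2.
The factored form is (1 + y)*(-1 + y)*(y + 1)*(y + 2).
E) (1 + y)*(-1 + y)*(y + 1)*(y + 2)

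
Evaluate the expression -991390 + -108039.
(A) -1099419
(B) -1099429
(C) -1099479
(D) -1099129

-991390 + -108039 = -1099429
B) -1099429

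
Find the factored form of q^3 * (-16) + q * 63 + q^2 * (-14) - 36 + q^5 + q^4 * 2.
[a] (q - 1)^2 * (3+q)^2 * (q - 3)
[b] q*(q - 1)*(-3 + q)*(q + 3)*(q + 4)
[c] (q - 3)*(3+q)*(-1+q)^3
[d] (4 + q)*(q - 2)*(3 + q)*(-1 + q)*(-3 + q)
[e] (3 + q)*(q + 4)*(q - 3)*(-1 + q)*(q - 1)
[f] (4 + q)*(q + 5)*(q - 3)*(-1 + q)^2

We need to factor q^3 * (-16) + q * 63 + q^2 * (-14) - 36 + q^5 + q^4 * 2.
The factored form is (3 + q)*(q + 4)*(q - 3)*(-1 + q)*(q - 1).
e) (3 + q)*(q + 4)*(q - 3)*(-1 + q)*(q - 1)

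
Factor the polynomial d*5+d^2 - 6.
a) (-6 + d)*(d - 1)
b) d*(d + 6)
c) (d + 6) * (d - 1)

We need to factor d*5+d^2 - 6.
The factored form is (d + 6) * (d - 1).
c) (d + 6) * (d - 1)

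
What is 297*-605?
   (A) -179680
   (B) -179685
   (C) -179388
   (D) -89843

297 * -605 = -179685
B) -179685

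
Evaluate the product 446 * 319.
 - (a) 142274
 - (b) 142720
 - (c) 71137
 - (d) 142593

446 * 319 = 142274
a) 142274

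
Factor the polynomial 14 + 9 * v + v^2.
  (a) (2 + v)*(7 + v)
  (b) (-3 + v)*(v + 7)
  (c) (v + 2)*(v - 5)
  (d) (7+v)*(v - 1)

We need to factor 14 + 9 * v + v^2.
The factored form is (2 + v)*(7 + v).
a) (2 + v)*(7 + v)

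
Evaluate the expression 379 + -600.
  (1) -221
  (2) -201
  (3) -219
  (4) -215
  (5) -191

379 + -600 = -221
1) -221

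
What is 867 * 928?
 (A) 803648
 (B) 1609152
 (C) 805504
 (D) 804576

867 * 928 = 804576
D) 804576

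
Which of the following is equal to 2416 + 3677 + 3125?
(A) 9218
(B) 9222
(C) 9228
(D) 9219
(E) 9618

First: 2416 + 3677 = 6093
Then: 6093 + 3125 = 9218
A) 9218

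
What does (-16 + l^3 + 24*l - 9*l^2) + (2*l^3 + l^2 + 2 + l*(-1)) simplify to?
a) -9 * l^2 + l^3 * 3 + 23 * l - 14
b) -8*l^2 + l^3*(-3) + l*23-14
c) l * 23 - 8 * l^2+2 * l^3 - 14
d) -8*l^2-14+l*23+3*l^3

Adding the polynomials and combining like terms:
(-16 + l^3 + 24*l - 9*l^2) + (2*l^3 + l^2 + 2 + l*(-1))
= -8*l^2-14+l*23+3*l^3
d) -8*l^2-14+l*23+3*l^3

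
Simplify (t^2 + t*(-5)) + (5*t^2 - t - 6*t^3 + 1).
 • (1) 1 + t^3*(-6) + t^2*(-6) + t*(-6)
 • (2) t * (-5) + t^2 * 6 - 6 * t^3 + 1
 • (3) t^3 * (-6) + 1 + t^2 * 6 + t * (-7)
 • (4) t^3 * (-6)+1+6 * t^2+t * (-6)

Adding the polynomials and combining like terms:
(t^2 + t*(-5)) + (5*t^2 - t - 6*t^3 + 1)
= t^3 * (-6)+1+6 * t^2+t * (-6)
4) t^3 * (-6)+1+6 * t^2+t * (-6)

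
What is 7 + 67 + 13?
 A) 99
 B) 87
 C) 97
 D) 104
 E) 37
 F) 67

First: 7 + 67 = 74
Then: 74 + 13 = 87
B) 87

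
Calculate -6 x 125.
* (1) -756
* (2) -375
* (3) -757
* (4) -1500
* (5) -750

-6 * 125 = -750
5) -750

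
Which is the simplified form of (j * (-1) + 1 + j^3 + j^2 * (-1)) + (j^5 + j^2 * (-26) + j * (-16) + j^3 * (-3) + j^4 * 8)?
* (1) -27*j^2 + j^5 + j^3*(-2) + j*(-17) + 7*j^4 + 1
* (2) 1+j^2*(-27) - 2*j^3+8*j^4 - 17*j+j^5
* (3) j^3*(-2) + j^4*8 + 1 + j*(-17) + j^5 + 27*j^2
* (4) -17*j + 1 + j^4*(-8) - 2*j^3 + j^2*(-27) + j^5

Adding the polynomials and combining like terms:
(j*(-1) + 1 + j^3 + j^2*(-1)) + (j^5 + j^2*(-26) + j*(-16) + j^3*(-3) + j^4*8)
= 1+j^2*(-27) - 2*j^3+8*j^4 - 17*j+j^5
2) 1+j^2*(-27) - 2*j^3+8*j^4 - 17*j+j^5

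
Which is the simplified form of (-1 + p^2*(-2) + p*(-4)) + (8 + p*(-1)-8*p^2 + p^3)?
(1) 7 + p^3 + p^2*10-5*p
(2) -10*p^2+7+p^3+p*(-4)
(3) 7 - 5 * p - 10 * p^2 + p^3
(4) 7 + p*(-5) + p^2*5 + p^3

Adding the polynomials and combining like terms:
(-1 + p^2*(-2) + p*(-4)) + (8 + p*(-1) - 8*p^2 + p^3)
= 7 - 5 * p - 10 * p^2 + p^3
3) 7 - 5 * p - 10 * p^2 + p^3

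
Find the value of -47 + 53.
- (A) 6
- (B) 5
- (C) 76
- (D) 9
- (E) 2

-47 + 53 = 6
A) 6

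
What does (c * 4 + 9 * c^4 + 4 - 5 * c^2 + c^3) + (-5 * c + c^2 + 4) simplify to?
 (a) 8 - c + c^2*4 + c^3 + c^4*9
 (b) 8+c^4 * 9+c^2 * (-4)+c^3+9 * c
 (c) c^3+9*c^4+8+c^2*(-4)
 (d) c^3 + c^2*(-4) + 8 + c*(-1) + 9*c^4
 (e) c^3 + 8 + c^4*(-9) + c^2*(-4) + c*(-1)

Adding the polynomials and combining like terms:
(c*4 + 9*c^4 + 4 - 5*c^2 + c^3) + (-5*c + c^2 + 4)
= c^3 + c^2*(-4) + 8 + c*(-1) + 9*c^4
d) c^3 + c^2*(-4) + 8 + c*(-1) + 9*c^4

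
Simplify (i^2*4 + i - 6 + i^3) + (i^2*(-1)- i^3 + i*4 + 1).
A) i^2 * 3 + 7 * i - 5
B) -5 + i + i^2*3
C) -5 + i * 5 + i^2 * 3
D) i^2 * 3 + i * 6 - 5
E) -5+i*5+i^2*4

Adding the polynomials and combining like terms:
(i^2*4 + i - 6 + i^3) + (i^2*(-1) - i^3 + i*4 + 1)
= -5 + i * 5 + i^2 * 3
C) -5 + i * 5 + i^2 * 3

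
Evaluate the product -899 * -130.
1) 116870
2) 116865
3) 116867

-899 * -130 = 116870
1) 116870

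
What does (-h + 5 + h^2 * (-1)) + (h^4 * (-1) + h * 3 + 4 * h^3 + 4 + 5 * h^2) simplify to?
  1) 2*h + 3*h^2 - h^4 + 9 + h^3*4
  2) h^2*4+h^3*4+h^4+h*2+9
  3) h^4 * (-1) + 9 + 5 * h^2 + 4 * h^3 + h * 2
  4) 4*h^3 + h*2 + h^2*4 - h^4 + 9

Adding the polynomials and combining like terms:
(-h + 5 + h^2*(-1)) + (h^4*(-1) + h*3 + 4*h^3 + 4 + 5*h^2)
= 4*h^3 + h*2 + h^2*4 - h^4 + 9
4) 4*h^3 + h*2 + h^2*4 - h^4 + 9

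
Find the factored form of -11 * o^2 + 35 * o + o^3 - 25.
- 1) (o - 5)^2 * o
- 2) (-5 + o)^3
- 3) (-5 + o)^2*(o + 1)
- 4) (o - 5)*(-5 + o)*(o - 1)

We need to factor -11 * o^2 + 35 * o + o^3 - 25.
The factored form is (o - 5)*(-5 + o)*(o - 1).
4) (o - 5)*(-5 + o)*(o - 1)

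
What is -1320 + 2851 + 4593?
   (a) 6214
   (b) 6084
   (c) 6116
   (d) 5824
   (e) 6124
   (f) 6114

First: -1320 + 2851 = 1531
Then: 1531 + 4593 = 6124
e) 6124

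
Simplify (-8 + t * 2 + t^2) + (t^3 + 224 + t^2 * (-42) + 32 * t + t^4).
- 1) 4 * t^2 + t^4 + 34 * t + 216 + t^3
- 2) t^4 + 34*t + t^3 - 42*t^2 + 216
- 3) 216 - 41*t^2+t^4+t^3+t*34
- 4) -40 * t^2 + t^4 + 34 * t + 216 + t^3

Adding the polynomials and combining like terms:
(-8 + t*2 + t^2) + (t^3 + 224 + t^2*(-42) + 32*t + t^4)
= 216 - 41*t^2+t^4+t^3+t*34
3) 216 - 41*t^2+t^4+t^3+t*34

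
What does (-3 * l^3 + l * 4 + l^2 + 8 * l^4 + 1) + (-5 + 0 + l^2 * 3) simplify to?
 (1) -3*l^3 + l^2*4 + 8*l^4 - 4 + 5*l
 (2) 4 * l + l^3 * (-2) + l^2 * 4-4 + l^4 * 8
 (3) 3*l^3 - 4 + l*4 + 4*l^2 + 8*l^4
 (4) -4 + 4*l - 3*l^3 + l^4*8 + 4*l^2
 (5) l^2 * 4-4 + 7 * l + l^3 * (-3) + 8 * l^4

Adding the polynomials and combining like terms:
(-3*l^3 + l*4 + l^2 + 8*l^4 + 1) + (-5 + 0 + l^2*3)
= -4 + 4*l - 3*l^3 + l^4*8 + 4*l^2
4) -4 + 4*l - 3*l^3 + l^4*8 + 4*l^2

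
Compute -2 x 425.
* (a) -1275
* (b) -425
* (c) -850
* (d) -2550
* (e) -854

-2 * 425 = -850
c) -850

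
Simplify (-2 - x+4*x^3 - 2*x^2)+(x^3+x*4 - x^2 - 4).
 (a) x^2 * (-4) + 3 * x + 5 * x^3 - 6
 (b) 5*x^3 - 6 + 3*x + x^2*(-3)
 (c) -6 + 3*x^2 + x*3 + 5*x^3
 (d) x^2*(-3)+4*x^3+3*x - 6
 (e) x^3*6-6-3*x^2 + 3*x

Adding the polynomials and combining like terms:
(-2 - x + 4*x^3 - 2*x^2) + (x^3 + x*4 - x^2 - 4)
= 5*x^3 - 6 + 3*x + x^2*(-3)
b) 5*x^3 - 6 + 3*x + x^2*(-3)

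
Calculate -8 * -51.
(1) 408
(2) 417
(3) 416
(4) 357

-8 * -51 = 408
1) 408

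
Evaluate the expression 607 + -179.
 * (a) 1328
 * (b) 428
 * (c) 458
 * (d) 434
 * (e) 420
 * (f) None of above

607 + -179 = 428
b) 428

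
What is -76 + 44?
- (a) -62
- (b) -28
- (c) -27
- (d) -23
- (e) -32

-76 + 44 = -32
e) -32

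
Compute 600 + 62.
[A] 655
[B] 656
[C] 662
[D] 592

600 + 62 = 662
C) 662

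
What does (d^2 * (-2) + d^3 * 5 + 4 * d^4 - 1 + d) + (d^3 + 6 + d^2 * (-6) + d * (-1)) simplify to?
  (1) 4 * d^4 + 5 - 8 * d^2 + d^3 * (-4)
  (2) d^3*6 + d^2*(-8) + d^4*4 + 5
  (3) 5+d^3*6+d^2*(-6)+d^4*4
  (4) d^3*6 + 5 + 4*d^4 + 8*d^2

Adding the polynomials and combining like terms:
(d^2*(-2) + d^3*5 + 4*d^4 - 1 + d) + (d^3 + 6 + d^2*(-6) + d*(-1))
= d^3*6 + d^2*(-8) + d^4*4 + 5
2) d^3*6 + d^2*(-8) + d^4*4 + 5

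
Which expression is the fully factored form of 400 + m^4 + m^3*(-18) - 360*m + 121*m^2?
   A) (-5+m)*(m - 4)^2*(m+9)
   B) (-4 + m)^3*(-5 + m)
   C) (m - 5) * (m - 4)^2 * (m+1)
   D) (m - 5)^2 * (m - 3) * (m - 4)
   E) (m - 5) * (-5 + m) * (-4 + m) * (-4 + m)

We need to factor 400 + m^4 + m^3*(-18) - 360*m + 121*m^2.
The factored form is (m - 5) * (-5 + m) * (-4 + m) * (-4 + m).
E) (m - 5) * (-5 + m) * (-4 + m) * (-4 + m)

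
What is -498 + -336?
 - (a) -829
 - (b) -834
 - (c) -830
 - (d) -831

-498 + -336 = -834
b) -834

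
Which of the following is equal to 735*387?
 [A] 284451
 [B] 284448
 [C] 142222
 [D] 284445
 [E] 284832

735 * 387 = 284445
D) 284445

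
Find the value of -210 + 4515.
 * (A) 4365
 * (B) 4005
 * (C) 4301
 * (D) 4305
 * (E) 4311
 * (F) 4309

-210 + 4515 = 4305
D) 4305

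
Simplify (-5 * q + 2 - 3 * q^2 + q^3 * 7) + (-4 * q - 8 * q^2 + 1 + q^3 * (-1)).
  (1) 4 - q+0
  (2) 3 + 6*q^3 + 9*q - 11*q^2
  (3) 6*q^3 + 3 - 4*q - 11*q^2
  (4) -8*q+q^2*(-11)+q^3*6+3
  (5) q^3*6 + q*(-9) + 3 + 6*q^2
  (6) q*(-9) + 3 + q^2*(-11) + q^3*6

Adding the polynomials and combining like terms:
(-5*q + 2 - 3*q^2 + q^3*7) + (-4*q - 8*q^2 + 1 + q^3*(-1))
= q*(-9) + 3 + q^2*(-11) + q^3*6
6) q*(-9) + 3 + q^2*(-11) + q^3*6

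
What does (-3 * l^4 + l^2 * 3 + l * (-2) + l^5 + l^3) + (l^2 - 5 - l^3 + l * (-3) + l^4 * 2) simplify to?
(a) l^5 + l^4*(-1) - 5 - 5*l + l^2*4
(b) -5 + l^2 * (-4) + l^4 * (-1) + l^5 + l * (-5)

Adding the polynomials and combining like terms:
(-3*l^4 + l^2*3 + l*(-2) + l^5 + l^3) + (l^2 - 5 - l^3 + l*(-3) + l^4*2)
= l^5 + l^4*(-1) - 5 - 5*l + l^2*4
a) l^5 + l^4*(-1) - 5 - 5*l + l^2*4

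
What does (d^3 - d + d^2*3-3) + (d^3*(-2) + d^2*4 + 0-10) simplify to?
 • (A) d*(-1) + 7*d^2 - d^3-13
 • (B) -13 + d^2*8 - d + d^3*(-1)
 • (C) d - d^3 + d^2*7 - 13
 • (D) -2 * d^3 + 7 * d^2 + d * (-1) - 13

Adding the polynomials and combining like terms:
(d^3 - d + d^2*3 - 3) + (d^3*(-2) + d^2*4 + 0 - 10)
= d*(-1) + 7*d^2 - d^3-13
A) d*(-1) + 7*d^2 - d^3-13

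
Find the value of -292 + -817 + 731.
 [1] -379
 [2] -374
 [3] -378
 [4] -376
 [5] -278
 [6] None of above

First: -292 + -817 = -1109
Then: -1109 + 731 = -378
3) -378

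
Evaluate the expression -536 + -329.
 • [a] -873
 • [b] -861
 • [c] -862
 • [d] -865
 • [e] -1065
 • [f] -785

-536 + -329 = -865
d) -865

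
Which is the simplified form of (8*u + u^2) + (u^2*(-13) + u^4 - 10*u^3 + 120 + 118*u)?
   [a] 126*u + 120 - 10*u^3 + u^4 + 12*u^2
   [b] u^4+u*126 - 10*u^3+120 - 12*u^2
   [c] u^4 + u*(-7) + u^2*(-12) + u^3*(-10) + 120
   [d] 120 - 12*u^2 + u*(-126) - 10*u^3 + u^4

Adding the polynomials and combining like terms:
(8*u + u^2) + (u^2*(-13) + u^4 - 10*u^3 + 120 + 118*u)
= u^4+u*126 - 10*u^3+120 - 12*u^2
b) u^4+u*126 - 10*u^3+120 - 12*u^2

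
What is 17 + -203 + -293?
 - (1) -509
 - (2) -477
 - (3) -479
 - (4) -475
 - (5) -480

First: 17 + -203 = -186
Then: -186 + -293 = -479
3) -479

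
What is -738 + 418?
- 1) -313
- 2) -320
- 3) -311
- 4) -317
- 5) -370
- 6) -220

-738 + 418 = -320
2) -320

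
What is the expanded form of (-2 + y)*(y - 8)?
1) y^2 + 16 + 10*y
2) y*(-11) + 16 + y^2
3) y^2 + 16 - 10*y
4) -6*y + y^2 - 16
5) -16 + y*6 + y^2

Expanding (-2 + y)*(y - 8):
= y^2 + 16 - 10*y
3) y^2 + 16 - 10*y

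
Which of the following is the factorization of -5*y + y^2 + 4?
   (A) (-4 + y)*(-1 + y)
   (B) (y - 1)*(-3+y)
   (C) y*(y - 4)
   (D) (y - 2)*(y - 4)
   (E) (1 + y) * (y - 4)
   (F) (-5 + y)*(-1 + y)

We need to factor -5*y + y^2 + 4.
The factored form is (-4 + y)*(-1 + y).
A) (-4 + y)*(-1 + y)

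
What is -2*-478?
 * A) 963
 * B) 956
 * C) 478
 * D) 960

-2 * -478 = 956
B) 956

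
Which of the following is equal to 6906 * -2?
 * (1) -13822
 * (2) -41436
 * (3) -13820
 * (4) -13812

6906 * -2 = -13812
4) -13812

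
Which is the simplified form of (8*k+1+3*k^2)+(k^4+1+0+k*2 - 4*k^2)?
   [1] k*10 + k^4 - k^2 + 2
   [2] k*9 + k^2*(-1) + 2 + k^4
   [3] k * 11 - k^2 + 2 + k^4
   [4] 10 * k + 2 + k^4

Adding the polynomials and combining like terms:
(8*k + 1 + 3*k^2) + (k^4 + 1 + 0 + k*2 - 4*k^2)
= k*10 + k^4 - k^2 + 2
1) k*10 + k^4 - k^2 + 2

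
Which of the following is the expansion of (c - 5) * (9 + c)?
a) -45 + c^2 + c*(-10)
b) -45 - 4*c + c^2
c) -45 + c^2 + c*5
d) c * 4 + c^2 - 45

Expanding (c - 5) * (9 + c):
= c * 4 + c^2 - 45
d) c * 4 + c^2 - 45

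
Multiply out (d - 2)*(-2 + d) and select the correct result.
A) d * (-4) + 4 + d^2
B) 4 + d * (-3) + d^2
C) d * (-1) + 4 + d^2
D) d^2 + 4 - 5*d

Expanding (d - 2)*(-2 + d):
= d * (-4) + 4 + d^2
A) d * (-4) + 4 + d^2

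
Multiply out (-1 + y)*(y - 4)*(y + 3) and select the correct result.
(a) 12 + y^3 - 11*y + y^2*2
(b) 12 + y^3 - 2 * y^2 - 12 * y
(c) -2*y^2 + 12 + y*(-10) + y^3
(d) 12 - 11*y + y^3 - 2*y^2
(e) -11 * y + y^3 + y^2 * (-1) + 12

Expanding (-1 + y)*(y - 4)*(y + 3):
= 12 - 11*y + y^3 - 2*y^2
d) 12 - 11*y + y^3 - 2*y^2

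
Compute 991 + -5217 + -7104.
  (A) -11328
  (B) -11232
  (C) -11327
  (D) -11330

First: 991 + -5217 = -4226
Then: -4226 + -7104 = -11330
D) -11330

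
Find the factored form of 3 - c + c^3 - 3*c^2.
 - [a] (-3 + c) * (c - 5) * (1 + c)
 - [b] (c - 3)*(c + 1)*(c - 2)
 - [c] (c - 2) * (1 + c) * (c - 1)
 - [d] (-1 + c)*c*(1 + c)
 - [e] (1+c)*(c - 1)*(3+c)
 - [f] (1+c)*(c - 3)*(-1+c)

We need to factor 3 - c + c^3 - 3*c^2.
The factored form is (1+c)*(c - 3)*(-1+c).
f) (1+c)*(c - 3)*(-1+c)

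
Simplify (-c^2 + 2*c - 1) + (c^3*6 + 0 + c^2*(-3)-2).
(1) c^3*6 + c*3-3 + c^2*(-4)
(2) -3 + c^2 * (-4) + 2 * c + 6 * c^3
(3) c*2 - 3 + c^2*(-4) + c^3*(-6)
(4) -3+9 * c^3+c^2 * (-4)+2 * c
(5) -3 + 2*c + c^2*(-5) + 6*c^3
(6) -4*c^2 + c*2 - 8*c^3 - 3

Adding the polynomials and combining like terms:
(-c^2 + 2*c - 1) + (c^3*6 + 0 + c^2*(-3) - 2)
= -3 + c^2 * (-4) + 2 * c + 6 * c^3
2) -3 + c^2 * (-4) + 2 * c + 6 * c^3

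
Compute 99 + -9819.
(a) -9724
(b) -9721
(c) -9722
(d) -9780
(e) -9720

99 + -9819 = -9720
e) -9720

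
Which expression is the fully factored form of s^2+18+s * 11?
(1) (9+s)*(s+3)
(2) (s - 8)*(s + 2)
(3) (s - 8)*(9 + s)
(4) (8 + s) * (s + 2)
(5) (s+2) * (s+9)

We need to factor s^2+18+s * 11.
The factored form is (s+2) * (s+9).
5) (s+2) * (s+9)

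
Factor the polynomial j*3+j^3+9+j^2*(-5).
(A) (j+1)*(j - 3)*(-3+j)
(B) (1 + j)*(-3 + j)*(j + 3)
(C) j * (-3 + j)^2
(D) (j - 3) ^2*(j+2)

We need to factor j*3+j^3+9+j^2*(-5).
The factored form is (j+1)*(j - 3)*(-3+j).
A) (j+1)*(j - 3)*(-3+j)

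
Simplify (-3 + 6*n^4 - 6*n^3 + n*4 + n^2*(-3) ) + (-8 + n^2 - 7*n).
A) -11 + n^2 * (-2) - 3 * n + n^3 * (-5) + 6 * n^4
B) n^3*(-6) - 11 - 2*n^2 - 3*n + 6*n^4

Adding the polynomials and combining like terms:
(-3 + 6*n^4 - 6*n^3 + n*4 + n^2*(-3)) + (-8 + n^2 - 7*n)
= n^3*(-6) - 11 - 2*n^2 - 3*n + 6*n^4
B) n^3*(-6) - 11 - 2*n^2 - 3*n + 6*n^4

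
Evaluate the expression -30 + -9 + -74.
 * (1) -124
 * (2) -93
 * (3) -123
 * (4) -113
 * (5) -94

First: -30 + -9 = -39
Then: -39 + -74 = -113
4) -113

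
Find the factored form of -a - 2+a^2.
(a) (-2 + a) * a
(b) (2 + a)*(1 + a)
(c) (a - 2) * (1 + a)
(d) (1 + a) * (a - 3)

We need to factor -a - 2+a^2.
The factored form is (a - 2) * (1 + a).
c) (a - 2) * (1 + a)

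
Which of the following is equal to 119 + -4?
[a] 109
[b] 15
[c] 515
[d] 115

119 + -4 = 115
d) 115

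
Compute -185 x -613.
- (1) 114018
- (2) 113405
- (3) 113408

-185 * -613 = 113405
2) 113405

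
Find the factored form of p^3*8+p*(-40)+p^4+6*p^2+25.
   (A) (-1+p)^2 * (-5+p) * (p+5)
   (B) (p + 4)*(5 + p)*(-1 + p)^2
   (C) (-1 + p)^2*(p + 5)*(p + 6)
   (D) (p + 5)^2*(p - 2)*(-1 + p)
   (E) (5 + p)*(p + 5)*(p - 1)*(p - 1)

We need to factor p^3*8+p*(-40)+p^4+6*p^2+25.
The factored form is (5 + p)*(p + 5)*(p - 1)*(p - 1).
E) (5 + p)*(p + 5)*(p - 1)*(p - 1)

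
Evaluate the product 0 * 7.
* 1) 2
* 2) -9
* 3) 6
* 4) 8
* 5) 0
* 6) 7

0 * 7 = 0
5) 0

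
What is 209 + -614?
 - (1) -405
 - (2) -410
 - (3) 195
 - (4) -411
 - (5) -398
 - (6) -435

209 + -614 = -405
1) -405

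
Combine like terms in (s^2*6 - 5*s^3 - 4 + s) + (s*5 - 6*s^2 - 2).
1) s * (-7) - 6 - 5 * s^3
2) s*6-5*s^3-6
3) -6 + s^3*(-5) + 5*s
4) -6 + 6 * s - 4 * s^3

Adding the polynomials and combining like terms:
(s^2*6 - 5*s^3 - 4 + s) + (s*5 - 6*s^2 - 2)
= s*6-5*s^3-6
2) s*6-5*s^3-6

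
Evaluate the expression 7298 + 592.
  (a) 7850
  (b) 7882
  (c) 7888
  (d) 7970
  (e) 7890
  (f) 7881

7298 + 592 = 7890
e) 7890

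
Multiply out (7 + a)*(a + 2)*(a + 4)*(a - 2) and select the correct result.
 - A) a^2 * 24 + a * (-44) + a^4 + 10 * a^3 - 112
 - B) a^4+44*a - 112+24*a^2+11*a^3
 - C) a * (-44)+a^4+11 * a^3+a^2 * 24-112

Expanding (7 + a)*(a + 2)*(a + 4)*(a - 2):
= a * (-44)+a^4+11 * a^3+a^2 * 24-112
C) a * (-44)+a^4+11 * a^3+a^2 * 24-112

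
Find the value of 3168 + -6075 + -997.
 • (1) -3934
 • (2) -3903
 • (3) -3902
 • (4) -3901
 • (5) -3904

First: 3168 + -6075 = -2907
Then: -2907 + -997 = -3904
5) -3904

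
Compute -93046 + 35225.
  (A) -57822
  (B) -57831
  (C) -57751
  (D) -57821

-93046 + 35225 = -57821
D) -57821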